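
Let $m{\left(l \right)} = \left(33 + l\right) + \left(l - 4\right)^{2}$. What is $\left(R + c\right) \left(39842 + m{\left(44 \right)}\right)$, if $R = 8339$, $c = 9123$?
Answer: $725004778$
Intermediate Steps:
$m{\left(l \right)} = 33 + l + \left(-4 + l\right)^{2}$ ($m{\left(l \right)} = \left(33 + l\right) + \left(-4 + l\right)^{2} = 33 + l + \left(-4 + l\right)^{2}$)
$\left(R + c\right) \left(39842 + m{\left(44 \right)}\right) = \left(8339 + 9123\right) \left(39842 + \left(33 + 44 + \left(-4 + 44\right)^{2}\right)\right) = 17462 \left(39842 + \left(33 + 44 + 40^{2}\right)\right) = 17462 \left(39842 + \left(33 + 44 + 1600\right)\right) = 17462 \left(39842 + 1677\right) = 17462 \cdot 41519 = 725004778$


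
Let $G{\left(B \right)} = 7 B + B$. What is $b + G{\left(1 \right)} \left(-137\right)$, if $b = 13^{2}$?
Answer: $-927$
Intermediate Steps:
$G{\left(B \right)} = 8 B$
$b = 169$
$b + G{\left(1 \right)} \left(-137\right) = 169 + 8 \cdot 1 \left(-137\right) = 169 + 8 \left(-137\right) = 169 - 1096 = -927$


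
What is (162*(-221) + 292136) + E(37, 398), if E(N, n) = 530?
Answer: 256864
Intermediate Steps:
(162*(-221) + 292136) + E(37, 398) = (162*(-221) + 292136) + 530 = (-35802 + 292136) + 530 = 256334 + 530 = 256864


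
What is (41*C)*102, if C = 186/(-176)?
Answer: -194463/44 ≈ -4419.6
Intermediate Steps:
C = -93/88 (C = 186*(-1/176) = -93/88 ≈ -1.0568)
(41*C)*102 = (41*(-93/88))*102 = -3813/88*102 = -194463/44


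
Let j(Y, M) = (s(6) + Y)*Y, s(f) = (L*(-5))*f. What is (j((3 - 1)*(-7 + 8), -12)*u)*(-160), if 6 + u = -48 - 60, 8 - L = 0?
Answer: -8682240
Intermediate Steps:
L = 8 (L = 8 - 1*0 = 8 + 0 = 8)
u = -114 (u = -6 + (-48 - 60) = -6 - 108 = -114)
s(f) = -40*f (s(f) = (8*(-5))*f = -40*f)
j(Y, M) = Y*(-240 + Y) (j(Y, M) = (-40*6 + Y)*Y = (-240 + Y)*Y = Y*(-240 + Y))
(j((3 - 1)*(-7 + 8), -12)*u)*(-160) = ((((3 - 1)*(-7 + 8))*(-240 + (3 - 1)*(-7 + 8)))*(-114))*(-160) = (((2*1)*(-240 + 2*1))*(-114))*(-160) = ((2*(-240 + 2))*(-114))*(-160) = ((2*(-238))*(-114))*(-160) = -476*(-114)*(-160) = 54264*(-160) = -8682240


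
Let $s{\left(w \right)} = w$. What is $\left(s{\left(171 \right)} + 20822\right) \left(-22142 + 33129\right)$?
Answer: $230650091$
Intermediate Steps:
$\left(s{\left(171 \right)} + 20822\right) \left(-22142 + 33129\right) = \left(171 + 20822\right) \left(-22142 + 33129\right) = 20993 \cdot 10987 = 230650091$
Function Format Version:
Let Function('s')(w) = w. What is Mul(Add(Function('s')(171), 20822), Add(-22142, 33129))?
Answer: 230650091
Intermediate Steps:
Mul(Add(Function('s')(171), 20822), Add(-22142, 33129)) = Mul(Add(171, 20822), Add(-22142, 33129)) = Mul(20993, 10987) = 230650091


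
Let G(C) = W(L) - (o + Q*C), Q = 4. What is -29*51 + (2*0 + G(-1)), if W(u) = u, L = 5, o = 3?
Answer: -1473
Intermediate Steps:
G(C) = 2 - 4*C (G(C) = 5 - (3 + 4*C) = 5 + (-3 - 4*C) = 2 - 4*C)
-29*51 + (2*0 + G(-1)) = -29*51 + (2*0 + (2 - 4*(-1))) = -1479 + (0 + (2 + 4)) = -1479 + (0 + 6) = -1479 + 6 = -1473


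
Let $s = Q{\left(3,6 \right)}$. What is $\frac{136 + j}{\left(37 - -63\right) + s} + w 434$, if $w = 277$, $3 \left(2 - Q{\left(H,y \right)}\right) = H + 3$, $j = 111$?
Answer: $\frac{12022047}{100} \approx 1.2022 \cdot 10^{5}$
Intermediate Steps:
$Q{\left(H,y \right)} = 1 - \frac{H}{3}$ ($Q{\left(H,y \right)} = 2 - \frac{H + 3}{3} = 2 - \frac{3 + H}{3} = 2 - \left(1 + \frac{H}{3}\right) = 1 - \frac{H}{3}$)
$s = 0$ ($s = 1 - 1 = 0$)
$\frac{136 + j}{\left(37 - -63\right) + s} + w 434 = \frac{136 + 111}{\left(37 - -63\right) + 0} + 277 \cdot 434 = \frac{247}{\left(37 + 63\right) + 0} + 120218 = \frac{247}{100 + 0} + 120218 = \frac{247}{100} + 120218 = \frac{12022047}{100}$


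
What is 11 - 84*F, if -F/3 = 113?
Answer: 28487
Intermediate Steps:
F = -339 (F = -3*113 = -339)
11 - 84*F = 11 - 84*(-339) = 11 + 28476 = 28487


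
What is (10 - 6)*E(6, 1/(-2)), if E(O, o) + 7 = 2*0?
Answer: -28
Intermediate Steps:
E(O, o) = -7 (E(O, o) = -7 + 2*0 = -7 + 0 = -7)
(10 - 6)*E(6, 1/(-2)) = (10 - 6)*(-7) = 4*(-7) = -28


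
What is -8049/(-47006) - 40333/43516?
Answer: -772816357/1022756548 ≈ -0.75562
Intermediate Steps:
-8049/(-47006) - 40333/43516 = -8049*(-1/47006) - 40333*1/43516 = 8049/47006 - 40333/43516 = -772816357/1022756548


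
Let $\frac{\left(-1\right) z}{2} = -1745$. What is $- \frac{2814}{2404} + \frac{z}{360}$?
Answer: $\frac{184423}{21636} \approx 8.5239$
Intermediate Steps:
$z = 3490$ ($z = \left(-2\right) \left(-1745\right) = 3490$)
$- \frac{2814}{2404} + \frac{z}{360} = - \frac{2814}{2404} + \frac{3490}{360} = \left(-2814\right) \frac{1}{2404} + 3490 \cdot \frac{1}{360} = - \frac{1407}{1202} + \frac{349}{36} = \frac{184423}{21636}$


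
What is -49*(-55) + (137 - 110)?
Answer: 2722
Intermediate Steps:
-49*(-55) + (137 - 110) = 2695 + 27 = 2722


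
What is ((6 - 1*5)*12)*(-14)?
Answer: -168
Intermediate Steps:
((6 - 1*5)*12)*(-14) = ((6 - 5)*12)*(-14) = (1*12)*(-14) = 12*(-14) = -168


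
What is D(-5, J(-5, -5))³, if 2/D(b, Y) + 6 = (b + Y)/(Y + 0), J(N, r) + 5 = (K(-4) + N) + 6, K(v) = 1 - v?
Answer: -1/125 ≈ -0.0080000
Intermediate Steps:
J(N, r) = 6 + N (J(N, r) = -5 + (((1 - 1*(-4)) + N) + 6) = -5 + (((1 + 4) + N) + 6) = -5 + ((5 + N) + 6) = -5 + (11 + N) = 6 + N)
D(b, Y) = 2/(-6 + (Y + b)/Y) (D(b, Y) = 2/(-6 + (b + Y)/(Y + 0)) = 2/(-6 + (Y + b)/Y))
D(-5, J(-5, -5))³ = (2*(6 - 5)/(-5 - 5*(6 - 5)))³ = (2*1/(-5 - 5*1))³ = (2*1/(-5 - 5))³ = (2*1/(-10))³ = (2*1*(-⅒))³ = (-⅕)³ = -1/125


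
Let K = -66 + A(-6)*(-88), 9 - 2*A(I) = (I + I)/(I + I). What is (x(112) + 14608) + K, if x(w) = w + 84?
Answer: 14386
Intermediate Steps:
A(I) = 4 (A(I) = 9/2 - (I + I)/(2*(I + I)) = 9/2 - 2*I/(2*(2*I)) = 9/2 - 2*I*1/(2*I)/2 = 9/2 - 1/2*1 = 9/2 - 1/2 = 4)
K = -418 (K = -66 + 4*(-88) = -66 - 352 = -418)
x(w) = 84 + w
(x(112) + 14608) + K = ((84 + 112) + 14608) - 418 = (196 + 14608) - 418 = 14804 - 418 = 14386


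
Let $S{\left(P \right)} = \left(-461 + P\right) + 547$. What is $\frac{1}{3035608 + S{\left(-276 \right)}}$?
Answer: $\frac{1}{3035418} \approx 3.2944 \cdot 10^{-7}$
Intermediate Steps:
$S{\left(P \right)} = 86 + P$
$\frac{1}{3035608 + S{\left(-276 \right)}} = \frac{1}{3035608 + \left(86 - 276\right)} = \frac{1}{3035608 - 190} = \frac{1}{3035418}$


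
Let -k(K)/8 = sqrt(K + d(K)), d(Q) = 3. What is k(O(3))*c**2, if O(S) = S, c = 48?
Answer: -18432*sqrt(6) ≈ -45149.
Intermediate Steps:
k(K) = -8*sqrt(3 + K) (k(K) = -8*sqrt(K + 3) = -8*sqrt(3 + K))
k(O(3))*c**2 = -8*sqrt(3 + 3)*48**2 = -8*sqrt(6)*2304 = -18432*sqrt(6)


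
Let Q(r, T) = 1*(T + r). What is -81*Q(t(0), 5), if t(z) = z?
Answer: -405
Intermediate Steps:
Q(r, T) = T + r
-81*Q(t(0), 5) = -81*(5 + 0) = -81*5 = -405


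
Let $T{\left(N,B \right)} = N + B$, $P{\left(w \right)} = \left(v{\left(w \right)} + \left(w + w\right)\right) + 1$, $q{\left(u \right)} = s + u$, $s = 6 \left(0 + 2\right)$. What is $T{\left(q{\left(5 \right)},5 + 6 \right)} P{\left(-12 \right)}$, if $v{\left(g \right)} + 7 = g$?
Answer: $-1176$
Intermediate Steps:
$s = 12$ ($s = 6 \cdot 2 = 12$)
$v{\left(g \right)} = -7 + g$
$q{\left(u \right)} = 12 + u$
$P{\left(w \right)} = -6 + 3 w$ ($P{\left(w \right)} = \left(\left(-7 + w\right) + \left(w + w\right)\right) + 1 = \left(\left(-7 + w\right) + 2 w\right) + 1 = \left(-7 + 3 w\right) + 1 = -6 + 3 w$)
$T{\left(N,B \right)} = B + N$
$T{\left(q{\left(5 \right)},5 + 6 \right)} P{\left(-12 \right)} = \left(\left(5 + 6\right) + \left(12 + 5\right)\right) \left(-6 + 3 \left(-12\right)\right) = \left(11 + 17\right) \left(-6 - 36\right) = 28 \left(-42\right) = -1176$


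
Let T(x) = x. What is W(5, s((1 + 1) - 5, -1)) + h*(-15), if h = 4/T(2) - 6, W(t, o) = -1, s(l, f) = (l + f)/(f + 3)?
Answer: 59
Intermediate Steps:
s(l, f) = (f + l)/(3 + f)
h = -4 (h = 4/2 - 6 = 4*(½) - 6 = 2 - 6 = -4)
W(5, s((1 + 1) - 5, -1)) + h*(-15) = -1 - 4*(-15) = -1 + 60 = 59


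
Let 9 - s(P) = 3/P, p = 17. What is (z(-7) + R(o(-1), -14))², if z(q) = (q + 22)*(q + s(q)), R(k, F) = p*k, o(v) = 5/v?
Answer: 115600/49 ≈ 2359.2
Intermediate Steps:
s(P) = 9 - 3/P
R(k, F) = 17*k
z(q) = (22 + q)*(9 + q - 3/q) (z(q) = (q + 22)*(q + (9 - 3/q)) = (22 + q)*(9 + q - 3/q))
(z(-7) + R(o(-1), -14))² = ((195 + (-7)² - 66/(-7) + 31*(-7)) + 17*(5/(-1)))² = ((195 + 49 - 66*(-⅐) - 217) + 17*(5*(-1)))² = ((195 + 49 + 66/7 - 217) + 17*(-5))² = (255/7 - 85)² = (-340/7)² = 115600/49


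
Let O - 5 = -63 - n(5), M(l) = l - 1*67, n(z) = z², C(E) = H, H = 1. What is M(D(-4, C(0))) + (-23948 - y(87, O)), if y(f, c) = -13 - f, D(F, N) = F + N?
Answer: -23918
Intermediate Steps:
C(E) = 1
M(l) = -67 + l (M(l) = l - 67 = -67 + l)
O = -83 (O = 5 + (-63 - 1*5²) = 5 + (-63 - 1*25) = 5 + (-63 - 25) = 5 - 88 = -83)
M(D(-4, C(0))) + (-23948 - y(87, O)) = (-67 + (-4 + 1)) + (-23948 - (-13 - 1*87)) = (-67 - 3) + (-23948 - (-13 - 87)) = -70 + (-23948 - 1*(-100)) = -70 + (-23948 + 100) = -70 - 23848 = -23918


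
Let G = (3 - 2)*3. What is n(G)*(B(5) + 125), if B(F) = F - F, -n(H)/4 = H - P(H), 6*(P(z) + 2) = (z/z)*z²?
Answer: -1750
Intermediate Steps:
P(z) = -2 + z²/6 (P(z) = -2 + ((z/z)*z²)/6 = -2 + (1*z²)/6 = -2 + z²/6)
G = 3 (G = 1*3 = 3)
n(H) = -8 - 4*H + 2*H²/3 (n(H) = -4*(H - (-2 + H²/6)) = -4*(H + (2 - H²/6)) = -4*(2 + H - H²/6) = -8 - 4*H + 2*H²/3)
B(F) = 0
n(G)*(B(5) + 125) = (-8 - 4*3 + (⅔)*3²)*(0 + 125) = (-8 - 12 + (⅔)*9)*125 = (-8 - 12 + 6)*125 = -14*125 = -1750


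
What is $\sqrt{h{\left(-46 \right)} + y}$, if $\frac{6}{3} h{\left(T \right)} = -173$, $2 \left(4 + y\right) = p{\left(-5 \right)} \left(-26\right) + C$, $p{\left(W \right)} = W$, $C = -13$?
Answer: $4 i \sqrt{2} \approx 5.6569 i$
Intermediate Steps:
$y = \frac{109}{2}$ ($y = -4 + \frac{\left(-5\right) \left(-26\right) - 13}{2} = -4 + \frac{130 - 13}{2} = -4 + \frac{1}{2} \cdot 117 = -4 + \frac{117}{2} = \frac{109}{2} \approx 54.5$)
$h{\left(T \right)} = - \frac{173}{2}$ ($h{\left(T \right)} = \frac{1}{2} \left(-173\right) = - \frac{173}{2}$)
$\sqrt{h{\left(-46 \right)} + y} = \sqrt{- \frac{173}{2} + \frac{109}{2}} = \sqrt{-32} = 4 i \sqrt{2}$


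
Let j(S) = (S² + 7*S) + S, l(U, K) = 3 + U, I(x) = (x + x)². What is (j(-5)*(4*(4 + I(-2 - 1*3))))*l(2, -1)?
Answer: -31200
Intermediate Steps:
I(x) = 4*x² (I(x) = (2*x)² = 4*x²)
j(S) = S² + 8*S
(j(-5)*(4*(4 + I(-2 - 1*3))))*l(2, -1) = ((-5*(8 - 5))*(4*(4 + 4*(-2 - 1*3)²)))*(3 + 2) = ((-5*3)*(4*(4 + 4*(-2 - 3)²)))*5 = -60*(4 + 4*(-5)²)*5 = -60*(4 + 4*25)*5 = -60*(4 + 100)*5 = -60*104*5 = -15*416*5 = -6240*5 = -31200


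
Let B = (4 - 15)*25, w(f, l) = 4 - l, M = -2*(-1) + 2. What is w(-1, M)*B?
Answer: 0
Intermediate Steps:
M = 4 (M = 2 + 2 = 4)
B = -275 (B = -11*25 = -275)
w(-1, M)*B = (4 - 1*4)*(-275) = (4 - 4)*(-275) = 0*(-275) = 0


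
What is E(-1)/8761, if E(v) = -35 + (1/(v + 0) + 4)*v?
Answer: -38/8761 ≈ -0.0043374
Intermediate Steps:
E(v) = -35 + v*(4 + 1/v) (E(v) = -35 + (1/v + 4)*v = -35 + (4 + 1/v)*v = -35 + v*(4 + 1/v))
E(-1)/8761 = (-34 + 4*(-1))/8761 = (-34 - 4)*(1/8761) = -38*1/8761 = -38/8761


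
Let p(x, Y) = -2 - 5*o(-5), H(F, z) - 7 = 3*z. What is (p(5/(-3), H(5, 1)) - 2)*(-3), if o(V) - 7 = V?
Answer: 42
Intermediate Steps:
o(V) = 7 + V
H(F, z) = 7 + 3*z
p(x, Y) = -12 (p(x, Y) = -2 - 5*(7 - 5) = -2 - 5*2 = -2 - 10 = -12)
(p(5/(-3), H(5, 1)) - 2)*(-3) = (-12 - 2)*(-3) = -14*(-3) = 42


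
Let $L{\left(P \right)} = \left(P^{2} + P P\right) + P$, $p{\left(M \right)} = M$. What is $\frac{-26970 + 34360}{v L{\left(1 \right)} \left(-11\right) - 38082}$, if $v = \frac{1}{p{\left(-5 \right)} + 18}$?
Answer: $- \frac{96070}{495099} \approx -0.19404$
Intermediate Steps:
$v = \frac{1}{13}$ ($v = \frac{1}{-5 + 18} = \frac{1}{13} \approx 0.076923$)
$L{\left(P \right)} = P + 2 P^{2}$ ($L{\left(P \right)} = \left(P^{2} + P^{2}\right) + P = 2 P^{2} + P = P + 2 P^{2}$)
$\frac{-26970 + 34360}{v L{\left(1 \right)} \left(-11\right) - 38082} = \frac{-26970 + 34360}{\frac{1 \left(1 + 2 \cdot 1\right)}{13} \left(-11\right) - 38082} = \frac{7390}{\frac{1 \left(1 + 2\right)}{13} \left(-11\right) - 38082} = \frac{7390}{\frac{1 \cdot 3}{13} \left(-11\right) - 38082} = \frac{7390}{\frac{1}{13} \cdot 3 \left(-11\right) - 38082} = \frac{7390}{\frac{3}{13} \left(-11\right) - 38082} = \frac{7390}{- \frac{33}{13} - 38082} = \frac{7390}{- \frac{495099}{13}} = 7390 \left(- \frac{13}{495099}\right) = - \frac{96070}{495099}$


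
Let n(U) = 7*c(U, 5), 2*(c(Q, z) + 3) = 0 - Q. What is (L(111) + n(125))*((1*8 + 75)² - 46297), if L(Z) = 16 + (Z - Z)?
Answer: 17438040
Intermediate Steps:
L(Z) = 16 (L(Z) = 16 + 0 = 16)
c(Q, z) = -3 - Q/2 (c(Q, z) = -3 + (0 - Q)/2 = -3 + (-Q)/2 = -3 - Q/2)
n(U) = -21 - 7*U/2 (n(U) = 7*(-3 - U/2) = -21 - 7*U/2)
(L(111) + n(125))*((1*8 + 75)² - 46297) = (16 + (-21 - 7/2*125))*((1*8 + 75)² - 46297) = (16 + (-21 - 875/2))*((8 + 75)² - 46297) = (16 - 917/2)*(83² - 46297) = -885*(6889 - 46297)/2 = -885/2*(-39408) = 17438040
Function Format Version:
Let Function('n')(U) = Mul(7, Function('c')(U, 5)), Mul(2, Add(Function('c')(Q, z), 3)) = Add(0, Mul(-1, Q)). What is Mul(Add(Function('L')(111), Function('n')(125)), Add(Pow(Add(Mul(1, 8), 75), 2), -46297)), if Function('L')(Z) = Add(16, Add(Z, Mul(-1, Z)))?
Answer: 17438040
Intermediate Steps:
Function('L')(Z) = 16 (Function('L')(Z) = Add(16, 0) = 16)
Function('c')(Q, z) = Add(-3, Mul(Rational(-1, 2), Q)) (Function('c')(Q, z) = Add(-3, Mul(Rational(1, 2), Add(0, Mul(-1, Q)))) = Add(-3, Mul(Rational(1, 2), Mul(-1, Q))) = Add(-3, Mul(Rational(-1, 2), Q)))
Function('n')(U) = Add(-21, Mul(Rational(-7, 2), U)) (Function('n')(U) = Mul(7, Add(-3, Mul(Rational(-1, 2), U))) = Add(-21, Mul(Rational(-7, 2), U)))
Mul(Add(Function('L')(111), Function('n')(125)), Add(Pow(Add(Mul(1, 8), 75), 2), -46297)) = Mul(Add(16, Add(-21, Mul(Rational(-7, 2), 125))), Add(Pow(Add(Mul(1, 8), 75), 2), -46297)) = Mul(Add(16, Add(-21, Rational(-875, 2))), Add(Pow(Add(8, 75), 2), -46297)) = Mul(Add(16, Rational(-917, 2)), Add(Pow(83, 2), -46297)) = Mul(Rational(-885, 2), Add(6889, -46297)) = Mul(Rational(-885, 2), -39408) = 17438040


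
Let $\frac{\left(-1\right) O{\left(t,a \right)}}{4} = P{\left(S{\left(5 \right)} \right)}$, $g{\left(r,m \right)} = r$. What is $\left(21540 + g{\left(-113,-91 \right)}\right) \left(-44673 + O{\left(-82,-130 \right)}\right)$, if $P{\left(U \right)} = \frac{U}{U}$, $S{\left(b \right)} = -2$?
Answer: $-957294079$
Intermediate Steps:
$P{\left(U \right)} = 1$
$O{\left(t,a \right)} = -4$ ($O{\left(t,a \right)} = \left(-4\right) 1 = -4$)
$\left(21540 + g{\left(-113,-91 \right)}\right) \left(-44673 + O{\left(-82,-130 \right)}\right) = \left(21540 - 113\right) \left(-44673 - 4\right) = 21427 \left(-44677\right) = -957294079$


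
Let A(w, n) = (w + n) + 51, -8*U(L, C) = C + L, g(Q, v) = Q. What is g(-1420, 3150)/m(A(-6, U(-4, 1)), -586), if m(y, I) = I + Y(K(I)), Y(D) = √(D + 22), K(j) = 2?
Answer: 208030/85843 + 710*√6/85843 ≈ 2.4436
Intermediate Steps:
Y(D) = √(22 + D)
U(L, C) = -C/8 - L/8 (U(L, C) = -(C + L)/8 = -C/8 - L/8)
A(w, n) = 51 + n + w (A(w, n) = (n + w) + 51 = 51 + n + w)
m(y, I) = I + 2*√6 (m(y, I) = I + √(22 + 2) = I + √24 = I + 2*√6)
g(-1420, 3150)/m(A(-6, U(-4, 1)), -586) = -1420/(-586 + 2*√6)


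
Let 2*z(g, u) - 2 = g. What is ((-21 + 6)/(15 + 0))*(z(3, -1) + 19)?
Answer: -43/2 ≈ -21.500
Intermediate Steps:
z(g, u) = 1 + g/2
((-21 + 6)/(15 + 0))*(z(3, -1) + 19) = ((-21 + 6)/(15 + 0))*((1 + (½)*3) + 19) = (-15/15)*((1 + 3/2) + 19) = (-15*1/15)*(5/2 + 19) = -1*43/2 = -43/2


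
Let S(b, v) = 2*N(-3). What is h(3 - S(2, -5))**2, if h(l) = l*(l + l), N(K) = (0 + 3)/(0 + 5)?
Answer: 26244/625 ≈ 41.990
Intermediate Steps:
N(K) = 3/5
S(b, v) = 6/5 (S(b, v) = 2*(3/5) = 6/5)
h(l) = 2*l**2 (h(l) = l*(2*l) = 2*l**2)
h(3 - S(2, -5))**2 = (2*(3 - 1*6/5)**2)**2 = (2*(3 - 6/5)**2)**2 = (2*(9/5)**2)**2 = (2*(81/25))**2 = (162/25)**2 = 26244/625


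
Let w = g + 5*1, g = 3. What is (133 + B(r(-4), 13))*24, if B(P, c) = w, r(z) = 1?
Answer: 3384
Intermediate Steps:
w = 8 (w = 3 + 5*1 = 3 + 5 = 8)
B(P, c) = 8
(133 + B(r(-4), 13))*24 = (133 + 8)*24 = 141*24 = 3384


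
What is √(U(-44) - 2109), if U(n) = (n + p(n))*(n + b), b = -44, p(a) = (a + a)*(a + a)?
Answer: I*√679709 ≈ 824.44*I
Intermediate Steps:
p(a) = 4*a² (p(a) = (2*a)*(2*a) = 4*a²)
U(n) = (-44 + n)*(n + 4*n²) (U(n) = (n + 4*n²)*(n - 44) = (n + 4*n²)*(-44 + n) = (-44 + n)*(n + 4*n²))
√(U(-44) - 2109) = √(-44*(-44 - 175*(-44) + 4*(-44)²) - 2109) = √(-44*(-44 + 7700 + 4*1936) - 2109) = √(-44*(-44 + 7700 + 7744) - 2109) = √(-44*15400 - 2109) = √(-677600 - 2109) = √(-679709) = I*√679709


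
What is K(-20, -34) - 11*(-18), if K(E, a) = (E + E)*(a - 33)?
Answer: 2878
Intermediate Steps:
K(E, a) = 2*E*(-33 + a) (K(E, a) = (2*E)*(-33 + a) = 2*E*(-33 + a))
K(-20, -34) - 11*(-18) = 2*(-20)*(-33 - 34) - 11*(-18) = 2*(-20)*(-67) + 198 = 2680 + 198 = 2878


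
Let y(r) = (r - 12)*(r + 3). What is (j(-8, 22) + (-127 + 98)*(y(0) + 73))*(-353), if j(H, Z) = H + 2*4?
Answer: 378769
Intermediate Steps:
j(H, Z) = 8 + H (j(H, Z) = H + 8 = 8 + H)
y(r) = (-12 + r)*(3 + r)
(j(-8, 22) + (-127 + 98)*(y(0) + 73))*(-353) = ((8 - 8) + (-127 + 98)*((-36 + 0² - 9*0) + 73))*(-353) = (0 - 29*((-36 + 0 + 0) + 73))*(-353) = (0 - 29*(-36 + 73))*(-353) = (0 - 29*37)*(-353) = (0 - 1073)*(-353) = -1073*(-353) = 378769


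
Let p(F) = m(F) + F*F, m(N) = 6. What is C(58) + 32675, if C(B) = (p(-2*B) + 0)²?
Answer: 181258119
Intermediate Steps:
p(F) = 6 + F² (p(F) = 6 + F*F = 6 + F²)
C(B) = (6 + 4*B²)² (C(B) = ((6 + (-2*B)²) + 0)² = ((6 + 4*B²) + 0)² = (6 + 4*B²)²)
C(58) + 32675 = 4*(3 + 2*58²)² + 32675 = 4*(3 + 2*3364)² + 32675 = 4*(3 + 6728)² + 32675 = 4*6731² + 32675 = 4*45306361 + 32675 = 181225444 + 32675 = 181258119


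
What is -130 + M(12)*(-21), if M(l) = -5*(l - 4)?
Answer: 710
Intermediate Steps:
M(l) = 20 - 5*l (M(l) = -5*(-4 + l) = 20 - 5*l)
-130 + M(12)*(-21) = -130 + (20 - 5*12)*(-21) = -130 + (20 - 60)*(-21) = -130 - 40*(-21) = -130 + 840 = 710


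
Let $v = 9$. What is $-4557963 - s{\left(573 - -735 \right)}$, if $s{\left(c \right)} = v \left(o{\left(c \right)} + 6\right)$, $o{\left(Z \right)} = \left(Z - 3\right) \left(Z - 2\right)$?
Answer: $-19896987$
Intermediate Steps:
$o{\left(Z \right)} = \left(-3 + Z\right) \left(-2 + Z\right)$
$s{\left(c \right)} = 108 - 45 c + 9 c^{2}$ ($s{\left(c \right)} = 9 \left(\left(6 + c^{2} - 5 c\right) + 6\right) = 9 \left(12 + c^{2} - 5 c\right) = 108 - 45 c + 9 c^{2}$)
$-4557963 - s{\left(573 - -735 \right)} = -4557963 - \left(108 - 45 \left(573 - -735\right) + 9 \left(573 - -735\right)^{2}\right) = -4557963 - \left(108 - 45 \left(573 + 735\right) + 9 \left(573 + 735\right)^{2}\right) = -4557963 - \left(108 - 58860 + 9 \cdot 1308^{2}\right) = -4557963 - \left(108 - 58860 + 9 \cdot 1710864\right) = -4557963 - \left(108 - 58860 + 15397776\right) = -4557963 - 15339024 = -19896987$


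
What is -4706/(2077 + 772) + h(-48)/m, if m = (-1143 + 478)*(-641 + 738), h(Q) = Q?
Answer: -6192322/3750505 ≈ -1.6511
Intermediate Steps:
m = -64505 (m = -665*97 = -64505)
-4706/(2077 + 772) + h(-48)/m = -4706/(2077 + 772) - 48/(-64505) = -4706/2849 - 48*(-1/64505) = -4706*1/2849 + 48/64505 = -4706/2849 + 48/64505 = -6192322/3750505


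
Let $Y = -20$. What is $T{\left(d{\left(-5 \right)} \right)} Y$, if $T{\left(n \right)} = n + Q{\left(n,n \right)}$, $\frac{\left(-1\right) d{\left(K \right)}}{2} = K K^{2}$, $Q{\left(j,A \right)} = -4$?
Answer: $-4920$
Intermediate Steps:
$d{\left(K \right)} = - 2 K^{3}$ ($d{\left(K \right)} = - 2 K K^{2} = - 2 K^{3}$)
$T{\left(n \right)} = -4 + n$ ($T{\left(n \right)} = n - 4 = -4 + n$)
$T{\left(d{\left(-5 \right)} \right)} Y = \left(-4 - 2 \left(-5\right)^{3}\right) \left(-20\right) = \left(-4 - -250\right) \left(-20\right) = \left(-4 + 250\right) \left(-20\right) = 246 \left(-20\right) = -4920$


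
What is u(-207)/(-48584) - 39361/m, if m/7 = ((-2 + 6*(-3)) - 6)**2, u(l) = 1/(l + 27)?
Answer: -12293452271/1477925280 ≈ -8.3181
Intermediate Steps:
u(l) = 1/(27 + l)
m = 4732 (m = 7*((-2 + 6*(-3)) - 6)**2 = 7*((-2 - 18) - 6)**2 = 7*(-20 - 6)**2 = 7*(-26)**2 = 7*676 = 4732)
u(-207)/(-48584) - 39361/m = 1/((27 - 207)*(-48584)) - 39361/4732 = -1/48584/(-180) - 39361*1/4732 = -1/180*(-1/48584) - 5623/676 = 1/8745120 - 5623/676 = -12293452271/1477925280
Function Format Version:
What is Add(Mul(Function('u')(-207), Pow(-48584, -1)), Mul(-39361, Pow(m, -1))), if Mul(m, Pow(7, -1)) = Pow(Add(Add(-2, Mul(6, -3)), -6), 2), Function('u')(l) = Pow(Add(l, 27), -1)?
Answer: Rational(-12293452271, 1477925280) ≈ -8.3181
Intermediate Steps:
Function('u')(l) = Pow(Add(27, l), -1)
m = 4732 (m = Mul(7, Pow(Add(Add(-2, Mul(6, -3)), -6), 2)) = Mul(7, Pow(Add(Add(-2, -18), -6), 2)) = Mul(7, Pow(Add(-20, -6), 2)) = Mul(7, Pow(-26, 2)) = Mul(7, 676) = 4732)
Add(Mul(Function('u')(-207), Pow(-48584, -1)), Mul(-39361, Pow(m, -1))) = Add(Mul(Pow(Add(27, -207), -1), Pow(-48584, -1)), Mul(-39361, Pow(4732, -1))) = Add(Mul(Pow(-180, -1), Rational(-1, 48584)), Mul(-39361, Rational(1, 4732))) = Add(Mul(Rational(-1, 180), Rational(-1, 48584)), Rational(-5623, 676)) = Add(Rational(1, 8745120), Rational(-5623, 676)) = Rational(-12293452271, 1477925280)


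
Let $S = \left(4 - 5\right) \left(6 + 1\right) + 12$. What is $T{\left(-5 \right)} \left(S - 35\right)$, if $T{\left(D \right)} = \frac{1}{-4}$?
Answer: $\frac{15}{2} \approx 7.5$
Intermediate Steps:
$T{\left(D \right)} = - \frac{1}{4}$
$S = 5$ ($S = \left(4 - 5\right) 7 + 12 = \left(-1\right) 7 + 12 = -7 + 12 = 5$)
$T{\left(-5 \right)} \left(S - 35\right) = - \frac{5 - 35}{4} = \left(- \frac{1}{4}\right) \left(-30\right) = \frac{15}{2}$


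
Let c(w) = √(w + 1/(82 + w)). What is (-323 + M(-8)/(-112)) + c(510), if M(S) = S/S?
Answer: -36177/112 + √11171077/148 ≈ -300.43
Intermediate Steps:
M(S) = 1
(-323 + M(-8)/(-112)) + c(510) = (-323 + 1/(-112)) + √((1 + 510*(82 + 510))/(82 + 510)) = (-323 - 1/112*1) + √((1 + 510*592)/592) = (-323 - 1/112) + √((1 + 301920)/592) = -36177/112 + √((1/592)*301921) = -36177/112 + √(301921/592) = -36177/112 + √11171077/148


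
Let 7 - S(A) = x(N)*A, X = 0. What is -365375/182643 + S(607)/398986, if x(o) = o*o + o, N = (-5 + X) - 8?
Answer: -163073062205/72871999998 ≈ -2.2378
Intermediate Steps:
N = -13 (N = (-5 + 0) - 8 = -5 - 8 = -13)
x(o) = o + o² (x(o) = o² + o = o + o²)
S(A) = 7 - 156*A (S(A) = 7 - (-13*(1 - 13))*A = 7 - (-13*(-12))*A = 7 - 156*A)
-365375/182643 + S(607)/398986 = -365375/182643 + (7 - 156*607)/398986 = -365375*1/182643 + (7 - 94692)*(1/398986) = -365375/182643 - 94685*1/398986 = -365375/182643 - 94685/398986 = -163073062205/72871999998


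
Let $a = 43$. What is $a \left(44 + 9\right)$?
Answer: $2279$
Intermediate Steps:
$a \left(44 + 9\right) = 43 \left(44 + 9\right) = 43 \cdot 53 = 2279$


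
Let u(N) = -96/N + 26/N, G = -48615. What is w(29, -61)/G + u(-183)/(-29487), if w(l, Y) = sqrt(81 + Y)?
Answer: -70/5396121 - 2*sqrt(5)/48615 ≈ -0.00010496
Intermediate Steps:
u(N) = -70/N
w(29, -61)/G + u(-183)/(-29487) = sqrt(81 - 61)/(-48615) - 70/(-183)/(-29487) = sqrt(20)*(-1/48615) - 70*(-1/183)*(-1/29487) = (2*sqrt(5))*(-1/48615) + (70/183)*(-1/29487) = -2*sqrt(5)/48615 - 70/5396121 = -70/5396121 - 2*sqrt(5)/48615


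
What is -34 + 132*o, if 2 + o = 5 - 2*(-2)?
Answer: 890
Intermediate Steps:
o = 7 (o = -2 + (5 - 2*(-2)) = -2 + (5 + 4) = -2 + 9 = 7)
-34 + 132*o = -34 + 132*7 = -34 + 924 = 890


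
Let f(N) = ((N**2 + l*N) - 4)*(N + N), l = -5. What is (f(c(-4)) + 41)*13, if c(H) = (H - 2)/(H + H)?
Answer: 12571/32 ≈ 392.84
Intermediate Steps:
c(H) = (-2 + H)/(2*H) (c(H) = (-2 + H)/((2*H)) = (-2 + H)*(1/(2*H)) = (-2 + H)/(2*H))
f(N) = 2*N*(-4 + N**2 - 5*N) (f(N) = ((N**2 - 5*N) - 4)*(N + N) = (-4 + N**2 - 5*N)*(2*N) = 2*N*(-4 + N**2 - 5*N))
(f(c(-4)) + 41)*13 = (2*((1/2)*(-2 - 4)/(-4))*(-4 + ((1/2)*(-2 - 4)/(-4))**2 - 5*(-2 - 4)/(2*(-4))) + 41)*13 = (2*((1/2)*(-1/4)*(-6))*(-4 + ((1/2)*(-1/4)*(-6))**2 - 5*(-1)*(-6)/(2*4)) + 41)*13 = (2*(3/4)*(-4 + (3/4)**2 - 5*3/4) + 41)*13 = (2*(3/4)*(-4 + 9/16 - 15/4) + 41)*13 = (2*(3/4)*(-115/16) + 41)*13 = (-345/32 + 41)*13 = (967/32)*13 = 12571/32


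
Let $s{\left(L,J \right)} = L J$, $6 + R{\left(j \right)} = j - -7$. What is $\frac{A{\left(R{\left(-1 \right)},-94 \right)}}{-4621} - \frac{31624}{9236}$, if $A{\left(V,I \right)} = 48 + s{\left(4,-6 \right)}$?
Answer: $- \frac{36589042}{10669889} \approx -3.4292$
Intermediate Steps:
$R{\left(j \right)} = 1 + j$ ($R{\left(j \right)} = -6 + \left(j - -7\right) = -6 + \left(j + 7\right) = -6 + \left(7 + j\right) = 1 + j$)
$s{\left(L,J \right)} = J L$
$A{\left(V,I \right)} = 24$ ($A{\left(V,I \right)} = 48 - 24 = 24$)
$\frac{A{\left(R{\left(-1 \right)},-94 \right)}}{-4621} - \frac{31624}{9236} = \frac{24}{-4621} - \frac{31624}{9236} = 24 \left(- \frac{1}{4621}\right) - \frac{7906}{2309} = - \frac{24}{4621} - \frac{7906}{2309} = - \frac{36589042}{10669889}$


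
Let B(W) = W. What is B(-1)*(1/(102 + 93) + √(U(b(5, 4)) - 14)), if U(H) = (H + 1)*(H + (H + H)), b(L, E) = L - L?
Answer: -1/195 - I*√14 ≈ -0.0051282 - 3.7417*I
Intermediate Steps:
b(L, E) = 0
U(H) = 3*H*(1 + H) (U(H) = (1 + H)*(H + 2*H) = (1 + H)*(3*H) = 3*H*(1 + H))
B(-1)*(1/(102 + 93) + √(U(b(5, 4)) - 14)) = -(1/(102 + 93) + √(3*0*(1 + 0) - 14)) = -(1/195 + √(3*0*1 - 14)) = -(1/195 + √(0 - 14)) = -(1/195 + √(-14)) = -(1/195 + I*√14) = -1/195 - I*√14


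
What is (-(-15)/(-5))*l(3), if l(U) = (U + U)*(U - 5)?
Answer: 36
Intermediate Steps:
l(U) = 2*U*(-5 + U) (l(U) = (2*U)*(-5 + U) = 2*U*(-5 + U))
(-(-15)/(-5))*l(3) = (-(-15)/(-5))*(2*3*(-5 + 3)) = (-(-15)*(-1)/5)*(2*3*(-2)) = -3*1*(-12) = -3*(-12) = 36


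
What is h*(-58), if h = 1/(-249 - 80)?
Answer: 58/329 ≈ 0.17629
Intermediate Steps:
h = -1/329 (h = 1/(-329) = -1/329 ≈ -0.0030395)
h*(-58) = -1/329*(-58) = 58/329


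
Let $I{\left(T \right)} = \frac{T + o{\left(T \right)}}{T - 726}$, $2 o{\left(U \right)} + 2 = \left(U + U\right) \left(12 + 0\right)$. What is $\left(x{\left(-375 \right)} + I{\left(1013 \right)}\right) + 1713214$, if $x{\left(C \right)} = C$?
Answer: $\frac{491597961}{287} \approx 1.7129 \cdot 10^{6}$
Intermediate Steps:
$o{\left(U \right)} = -1 + 12 U$ ($o{\left(U \right)} = -1 + \frac{\left(U + U\right) \left(12 + 0\right)}{2} = -1 + \frac{2 U 12}{2} = -1 + \frac{24 U}{2} = -1 + 12 U$)
$I{\left(T \right)} = \frac{-1 + 13 T}{-726 + T}$ ($I{\left(T \right)} = \frac{T + \left(-1 + 12 T\right)}{T - 726} = \frac{-1 + 13 T}{-726 + T}$)
$\left(x{\left(-375 \right)} + I{\left(1013 \right)}\right) + 1713214 = \left(-375 + \frac{-1 + 13 \cdot 1013}{-726 + 1013}\right) + 1713214 = \left(-375 + \frac{-1 + 13169}{287}\right) + 1713214 = \left(-375 + \frac{1}{287} \cdot 13168\right) + 1713214 = \left(-375 + \frac{13168}{287}\right) + 1713214 = - \frac{94457}{287} + 1713214 = \frac{491597961}{287}$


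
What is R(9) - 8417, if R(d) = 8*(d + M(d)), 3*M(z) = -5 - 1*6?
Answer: -25123/3 ≈ -8374.3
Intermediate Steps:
M(z) = -11/3 (M(z) = (-5 - 1*6)/3 = (-5 - 6)/3 = (⅓)*(-11) = -11/3)
R(d) = -88/3 + 8*d (R(d) = 8*(d - 11/3) = 8*(-11/3 + d) = -88/3 + 8*d)
R(9) - 8417 = (-88/3 + 8*9) - 8417 = (-88/3 + 72) - 8417 = 128/3 - 8417 = -25123/3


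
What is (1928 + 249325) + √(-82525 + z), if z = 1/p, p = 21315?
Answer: 251253 + I*√765173862690/3045 ≈ 2.5125e+5 + 287.27*I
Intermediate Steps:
z = 1/21315 ≈ 4.6915e-5
(1928 + 249325) + √(-82525 + z) = (1928 + 249325) + √(-82525 + 1/21315) = 251253 + √(-1759020374/21315) = 251253 + I*√765173862690/3045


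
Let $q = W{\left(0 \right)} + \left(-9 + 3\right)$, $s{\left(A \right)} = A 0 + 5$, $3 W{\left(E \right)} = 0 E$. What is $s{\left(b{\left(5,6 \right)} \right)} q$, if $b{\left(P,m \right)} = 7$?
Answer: $-30$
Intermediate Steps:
$W{\left(E \right)} = 0$ ($W{\left(E \right)} = \frac{0 E}{3} = \frac{1}{3} \cdot 0 = 0$)
$s{\left(A \right)} = 5$ ($s{\left(A \right)} = 0 + 5 = 5$)
$q = -6$ ($q = 0 + \left(-9 + 3\right) = 0 - 6 = -6$)
$s{\left(b{\left(5,6 \right)} \right)} q = 5 \left(-6\right) = -30$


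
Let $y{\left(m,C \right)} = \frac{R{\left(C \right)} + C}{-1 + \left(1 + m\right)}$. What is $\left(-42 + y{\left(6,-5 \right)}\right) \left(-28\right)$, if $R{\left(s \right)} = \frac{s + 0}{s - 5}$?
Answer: $1197$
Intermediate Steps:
$R{\left(s \right)} = \frac{s}{-5 + s}$
$y{\left(m,C \right)} = \frac{C + \frac{C}{-5 + C}}{m}$ ($y{\left(m,C \right)} = \frac{\frac{C}{-5 + C} + C}{-1 + \left(1 + m\right)} = \frac{C + \frac{C}{-5 + C}}{m}$)
$\left(-42 + y{\left(6,-5 \right)}\right) \left(-28\right) = \left(-42 - \frac{5 \left(-4 - 5\right)}{6 \left(-5 - 5\right)}\right) \left(-28\right) = \left(-42 - \frac{5}{6} \frac{1}{-10} \left(-9\right)\right) \left(-28\right) = \left(-42 - \frac{5}{6} \left(- \frac{1}{10}\right) \left(-9\right)\right) \left(-28\right) = \left(-42 - \frac{3}{4}\right) \left(-28\right) = \left(- \frac{171}{4}\right) \left(-28\right) = 1197$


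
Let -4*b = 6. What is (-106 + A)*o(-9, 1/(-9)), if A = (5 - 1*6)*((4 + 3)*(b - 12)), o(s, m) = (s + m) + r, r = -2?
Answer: 1150/9 ≈ 127.78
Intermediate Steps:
b = -3/2 (b = -1/4*6 = -3/2 ≈ -1.5000)
o(s, m) = -2 + m + s (o(s, m) = (s + m) - 2 = (m + s) - 2 = -2 + m + s)
A = 189/2 (A = (5 - 1*6)*((4 + 3)*(-3/2 - 12)) = (5 - 6)*(7*(-27/2)) = -1*(-189/2) = 189/2 ≈ 94.500)
(-106 + A)*o(-9, 1/(-9)) = (-106 + 189/2)*(-2 + 1/(-9) - 9) = -23*(-2 - 1/9 - 9)/2 = -23/2*(-100/9) = 1150/9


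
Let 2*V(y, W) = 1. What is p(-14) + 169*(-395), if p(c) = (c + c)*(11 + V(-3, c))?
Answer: -67077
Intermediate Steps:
V(y, W) = 1/2 (V(y, W) = (1/2)*1 = 1/2)
p(c) = 23*c (p(c) = (c + c)*(11 + 1/2) = (2*c)*(23/2) = 23*c)
p(-14) + 169*(-395) = 23*(-14) + 169*(-395) = -322 - 66755 = -67077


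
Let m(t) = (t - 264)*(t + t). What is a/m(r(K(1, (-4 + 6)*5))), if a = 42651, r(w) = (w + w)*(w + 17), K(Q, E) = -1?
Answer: 42651/18944 ≈ 2.2514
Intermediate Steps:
r(w) = 2*w*(17 + w) (r(w) = (2*w)*(17 + w) = 2*w*(17 + w))
m(t) = 2*t*(-264 + t) (m(t) = (-264 + t)*(2*t) = 2*t*(-264 + t))
a/m(r(K(1, (-4 + 6)*5))) = 42651/((2*(2*(-1)*(17 - 1))*(-264 + 2*(-1)*(17 - 1)))) = 42651/((2*(2*(-1)*16)*(-264 + 2*(-1)*16))) = 42651/((2*(-32)*(-264 - 32))) = 42651/((2*(-32)*(-296))) = 42651/18944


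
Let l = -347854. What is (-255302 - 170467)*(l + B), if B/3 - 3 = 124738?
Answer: -11227102761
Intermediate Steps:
B = 374223 (B = 9 + 3*124738 = 9 + 374214 = 374223)
(-255302 - 170467)*(l + B) = (-255302 - 170467)*(-347854 + 374223) = -425769*26369 = -11227102761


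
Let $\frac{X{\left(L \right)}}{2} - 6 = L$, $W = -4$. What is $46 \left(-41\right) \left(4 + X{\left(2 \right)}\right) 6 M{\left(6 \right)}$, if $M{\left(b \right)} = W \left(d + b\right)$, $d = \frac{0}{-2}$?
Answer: $5431680$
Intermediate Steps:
$X{\left(L \right)} = 12 + 2 L$
$d = 0$ ($d = 0 \left(- \frac{1}{2}\right) = 0$)
$M{\left(b \right)} = - 4 b$ ($M{\left(b \right)} = - 4 \left(0 + b\right) = - 4 b$)
$46 \left(-41\right) \left(4 + X{\left(2 \right)}\right) 6 M{\left(6 \right)} = 46 \left(-41\right) \left(4 + \left(12 + 2 \cdot 2\right)\right) 6 \left(\left(-4\right) 6\right) = - 1886 \left(4 + \left(12 + 4\right)\right) 6 \left(-24\right) = - 1886 \left(4 + 16\right) 6 \left(-24\right) = - 1886 \cdot 20 \cdot 6 \left(-24\right) = - 1886 \cdot 120 \left(-24\right) = \left(-1886\right) \left(-2880\right) = 5431680$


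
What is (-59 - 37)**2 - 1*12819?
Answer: -3603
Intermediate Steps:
(-59 - 37)**2 - 1*12819 = (-96)**2 - 12819 = 9216 - 12819 = -3603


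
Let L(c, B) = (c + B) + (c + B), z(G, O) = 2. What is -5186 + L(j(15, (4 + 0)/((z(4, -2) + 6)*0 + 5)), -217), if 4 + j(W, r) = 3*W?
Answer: -5538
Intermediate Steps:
j(W, r) = -4 + 3*W
L(c, B) = 2*B + 2*c (L(c, B) = (B + c) + (B + c) = 2*B + 2*c)
-5186 + L(j(15, (4 + 0)/((z(4, -2) + 6)*0 + 5)), -217) = -5186 + (2*(-217) + 2*(-4 + 3*15)) = -5186 + (-434 + 2*(-4 + 45)) = -5186 + (-434 + 2*41) = -5186 + (-434 + 82) = -5186 - 352 = -5538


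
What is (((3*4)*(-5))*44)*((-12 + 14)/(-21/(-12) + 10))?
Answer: -21120/47 ≈ -449.36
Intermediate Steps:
(((3*4)*(-5))*44)*((-12 + 14)/(-21/(-12) + 10)) = ((12*(-5))*44)*(2/(-21*(-1/12) + 10)) = (-60*44)*(2/(7/4 + 10)) = -5280/47/4 = -5280*4/47 = -2640*8/47 = -21120/47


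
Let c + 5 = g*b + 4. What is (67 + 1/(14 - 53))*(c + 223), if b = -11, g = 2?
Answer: 522400/39 ≈ 13395.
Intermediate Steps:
c = -23 (c = -5 + (2*(-11) + 4) = -5 + (-22 + 4) = -5 - 18 = -23)
(67 + 1/(14 - 53))*(c + 223) = (67 + 1/(14 - 53))*(-23 + 223) = (67 + 1/(-39))*200 = (67 - 1/39)*200 = (2612/39)*200 = 522400/39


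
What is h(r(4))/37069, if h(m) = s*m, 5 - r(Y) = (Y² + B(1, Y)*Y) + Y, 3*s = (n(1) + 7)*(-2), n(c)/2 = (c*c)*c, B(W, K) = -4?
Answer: -6/37069 ≈ -0.00016186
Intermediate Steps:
n(c) = 2*c³ (n(c) = 2*((c*c)*c) = 2*(c²*c) = 2*c³)
s = -6 (s = ((2*1³ + 7)*(-2))/3 = ((2*1 + 7)*(-2))/3 = ((2 + 7)*(-2))/3 = (9*(-2))/3 = (⅓)*(-18) = -6)
r(Y) = 5 - Y² + 3*Y (r(Y) = 5 - ((Y² - 4*Y) + Y) = 5 - (Y² - 3*Y) = 5 + (-Y² + 3*Y) = 5 - Y² + 3*Y)
h(m) = -6*m
h(r(4))/37069 = -6*(5 - 1*4² + 3*4)/37069 = -6*(5 - 1*16 + 12)*(1/37069) = -6*(5 - 16 + 12)*(1/37069) = -6*1*(1/37069) = -6*1/37069 = -6/37069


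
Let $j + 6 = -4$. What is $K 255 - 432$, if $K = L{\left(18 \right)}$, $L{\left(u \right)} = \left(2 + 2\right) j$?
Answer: $-10632$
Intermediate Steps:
$j = -10$ ($j = -6 - 4 = -10$)
$L{\left(u \right)} = -40$ ($L{\left(u \right)} = \left(2 + 2\right) \left(-10\right) = 4 \left(-10\right) = -40$)
$K = -40$
$K 255 - 432 = \left(-40\right) 255 - 432 = -10200 - 432 = -10632$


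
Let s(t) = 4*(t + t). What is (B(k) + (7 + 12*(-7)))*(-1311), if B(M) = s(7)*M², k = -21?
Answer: -32275509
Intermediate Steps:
s(t) = 8*t (s(t) = 4*(2*t) = 8*t)
B(M) = 56*M² (B(M) = (8*7)*M² = 56*M²)
(B(k) + (7 + 12*(-7)))*(-1311) = (56*(-21)² + (7 + 12*(-7)))*(-1311) = (56*441 + (7 - 84))*(-1311) = (24696 - 77)*(-1311) = 24619*(-1311) = -32275509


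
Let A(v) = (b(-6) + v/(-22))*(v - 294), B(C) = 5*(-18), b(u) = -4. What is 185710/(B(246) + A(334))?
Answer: -204281/943 ≈ -216.63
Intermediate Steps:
B(C) = -90
A(v) = (-294 + v)*(-4 - v/22) (A(v) = (-4 + v/(-22))*(v - 294) = (-4 + v*(-1/22))*(-294 + v) = (-4 - v/22)*(-294 + v) = (-294 + v)*(-4 - v/22))
185710/(B(246) + A(334)) = 185710/(-90 + (1176 - 1/22*334² + (103/11)*334)) = 185710/(-90 + (1176 - 1/22*111556 + 34402/11)) = 185710/(-90 + (1176 - 55778/11 + 34402/11)) = 185710/(-90 - 8440/11) = 185710/(-9430/11) = 185710*(-11/9430) = -204281/943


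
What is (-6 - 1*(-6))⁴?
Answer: 0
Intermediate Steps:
(-6 - 1*(-6))⁴ = (-6 + 6)⁴ = 0⁴ = 0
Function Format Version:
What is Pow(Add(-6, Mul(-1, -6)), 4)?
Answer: 0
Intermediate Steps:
Pow(Add(-6, Mul(-1, -6)), 4) = Pow(Add(-6, 6), 4) = Pow(0, 4) = 0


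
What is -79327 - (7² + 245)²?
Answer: -165763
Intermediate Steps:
-79327 - (7² + 245)² = -79327 - (49 + 245)² = -79327 - 1*294² = -79327 - 1*86436 = -79327 - 86436 = -165763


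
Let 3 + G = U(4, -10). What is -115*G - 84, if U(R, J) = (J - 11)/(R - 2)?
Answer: 2937/2 ≈ 1468.5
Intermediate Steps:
U(R, J) = (-11 + J)/(-2 + R)
G = -27/2 (G = -3 + (-11 - 10)/(-2 + 4) = -3 - 21/2 = -27/2 ≈ -13.500)
-115*G - 84 = -115*(-27/2) - 84 = 3105/2 - 84 = 2937/2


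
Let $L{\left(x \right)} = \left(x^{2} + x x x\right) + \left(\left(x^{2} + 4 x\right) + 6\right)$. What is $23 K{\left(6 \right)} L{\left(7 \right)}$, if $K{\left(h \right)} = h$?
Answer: $65550$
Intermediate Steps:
$L{\left(x \right)} = 6 + x^{3} + 2 x^{2} + 4 x$ ($L{\left(x \right)} = \left(x^{2} + x^{2} x\right) + \left(6 + x^{2} + 4 x\right) = \left(x^{2} + x^{3}\right) + \left(6 + x^{2} + 4 x\right) = 6 + x^{3} + 2 x^{2} + 4 x$)
$23 K{\left(6 \right)} L{\left(7 \right)} = 23 \cdot 6 \left(6 + 7^{3} + 2 \cdot 7^{2} + 4 \cdot 7\right) = 138 \left(6 + 343 + 2 \cdot 49 + 28\right) = 138 \left(6 + 343 + 98 + 28\right) = 138 \cdot 475 = 65550$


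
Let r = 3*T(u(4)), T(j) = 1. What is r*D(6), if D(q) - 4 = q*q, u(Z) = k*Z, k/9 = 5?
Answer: 120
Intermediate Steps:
k = 45 (k = 9*5 = 45)
u(Z) = 45*Z
D(q) = 4 + q**2 (D(q) = 4 + q*q = 4 + q**2)
r = 3 (r = 3*1 = 3)
r*D(6) = 3*(4 + 6**2) = 3*(4 + 36) = 3*40 = 120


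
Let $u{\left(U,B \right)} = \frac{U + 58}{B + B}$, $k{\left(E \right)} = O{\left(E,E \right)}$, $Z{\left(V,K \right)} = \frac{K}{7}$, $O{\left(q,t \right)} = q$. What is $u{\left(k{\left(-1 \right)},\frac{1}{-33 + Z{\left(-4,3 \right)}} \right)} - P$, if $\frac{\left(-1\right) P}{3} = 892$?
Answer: $\frac{12234}{7} \approx 1747.7$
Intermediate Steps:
$Z{\left(V,K \right)} = \frac{K}{7}$ ($Z{\left(V,K \right)} = K \frac{1}{7} = \frac{K}{7}$)
$P = -2676$ ($P = \left(-3\right) 892 = -2676$)
$k{\left(E \right)} = E$
$u{\left(U,B \right)} = \frac{58 + U}{2 B}$
$u{\left(k{\left(-1 \right)},\frac{1}{-33 + Z{\left(-4,3 \right)}} \right)} - P = \frac{58 - 1}{2 \frac{1}{-33 + \frac{1}{7} \cdot 3}} - -2676 = \frac{1}{2} \frac{1}{\frac{1}{-33 + \frac{3}{7}}} \cdot 57 + 2676 = \frac{1}{2} \frac{1}{\frac{1}{- \frac{228}{7}}} \cdot 57 + 2676 = \frac{1}{2} \frac{1}{- \frac{7}{228}} \cdot 57 + 2676 = \frac{1}{2} \left(- \frac{228}{7}\right) 57 + 2676 = - \frac{6498}{7} + 2676 = \frac{12234}{7}$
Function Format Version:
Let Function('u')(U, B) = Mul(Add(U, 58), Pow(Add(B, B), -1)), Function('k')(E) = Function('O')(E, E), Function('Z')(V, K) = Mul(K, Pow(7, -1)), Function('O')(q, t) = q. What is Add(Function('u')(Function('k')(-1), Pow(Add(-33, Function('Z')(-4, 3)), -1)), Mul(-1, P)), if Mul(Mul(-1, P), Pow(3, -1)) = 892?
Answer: Rational(12234, 7) ≈ 1747.7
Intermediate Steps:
Function('Z')(V, K) = Mul(Rational(1, 7), K) (Function('Z')(V, K) = Mul(K, Rational(1, 7)) = Mul(Rational(1, 7), K))
P = -2676 (P = Mul(-3, 892) = -2676)
Function('k')(E) = E
Function('u')(U, B) = Mul(Rational(1, 2), Pow(B, -1), Add(58, U)) (Function('u')(U, B) = Mul(Add(58, U), Pow(Mul(2, B), -1)) = Mul(Add(58, U), Mul(Rational(1, 2), Pow(B, -1))) = Mul(Rational(1, 2), Pow(B, -1), Add(58, U)))
Add(Function('u')(Function('k')(-1), Pow(Add(-33, Function('Z')(-4, 3)), -1)), Mul(-1, P)) = Add(Mul(Rational(1, 2), Pow(Pow(Add(-33, Mul(Rational(1, 7), 3)), -1), -1), Add(58, -1)), Mul(-1, -2676)) = Add(Mul(Rational(1, 2), Pow(Pow(Add(-33, Rational(3, 7)), -1), -1), 57), 2676) = Add(Mul(Rational(1, 2), Pow(Pow(Rational(-228, 7), -1), -1), 57), 2676) = Add(Mul(Rational(1, 2), Pow(Rational(-7, 228), -1), 57), 2676) = Add(Mul(Rational(1, 2), Rational(-228, 7), 57), 2676) = Add(Rational(-6498, 7), 2676) = Rational(12234, 7)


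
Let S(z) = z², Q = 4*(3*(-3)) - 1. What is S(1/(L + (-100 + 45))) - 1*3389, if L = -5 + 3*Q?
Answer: -99097748/29241 ≈ -3389.0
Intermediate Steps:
Q = -37 (Q = 4*(-9) - 1 = -36 - 1 = -37)
L = -116 (L = -5 + 3*(-37) = -5 - 111 = -116)
S(1/(L + (-100 + 45))) - 1*3389 = (1/(-116 + (-100 + 45)))² - 1*3389 = (1/(-116 - 55))² - 3389 = (1/(-171))² - 3389 = (-1/171)² - 3389 = 1/29241 - 3389 = -99097748/29241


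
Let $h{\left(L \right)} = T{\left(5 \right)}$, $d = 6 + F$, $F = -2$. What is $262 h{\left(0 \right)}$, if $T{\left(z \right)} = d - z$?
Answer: $-262$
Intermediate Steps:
$d = 4$ ($d = 6 - 2 = 4$)
$T{\left(z \right)} = 4 - z$
$h{\left(L \right)} = -1$ ($h{\left(L \right)} = 4 - 5 = -1$)
$262 h{\left(0 \right)} = 262 \left(-1\right) = -262$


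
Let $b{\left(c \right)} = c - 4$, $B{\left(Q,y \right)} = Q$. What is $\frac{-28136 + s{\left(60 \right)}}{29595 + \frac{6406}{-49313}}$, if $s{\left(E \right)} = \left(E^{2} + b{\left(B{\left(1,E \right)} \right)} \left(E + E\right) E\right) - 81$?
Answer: $- \frac{2279098921}{1459411829} \approx -1.5617$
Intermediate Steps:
$b{\left(c \right)} = -4 + c$
$s{\left(E \right)} = -81 - 5 E^{2}$ ($s{\left(E \right)} = \left(E^{2} + \left(-4 + 1\right) \left(E + E\right) E\right) - 81 = \left(E^{2} + - 3 \cdot 2 E E\right) - 81 = \left(E^{2} + - 6 E E\right) - 81 = \left(E^{2} - 6 E^{2}\right) - 81 = - 5 E^{2} - 81 = -81 - 5 E^{2}$)
$\frac{-28136 + s{\left(60 \right)}}{29595 + \frac{6406}{-49313}} = \frac{-28136 - \left(81 + 5 \cdot 60^{2}\right)}{29595 + \frac{6406}{-49313}} = \frac{-28136 - 18081}{29595 + 6406 \left(- \frac{1}{49313}\right)} = \frac{-28136 - 18081}{29595 - \frac{6406}{49313}} = \frac{-28136 - 18081}{\frac{1459411829}{49313}} = \left(-46217\right) \frac{49313}{1459411829} = - \frac{2279098921}{1459411829}$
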